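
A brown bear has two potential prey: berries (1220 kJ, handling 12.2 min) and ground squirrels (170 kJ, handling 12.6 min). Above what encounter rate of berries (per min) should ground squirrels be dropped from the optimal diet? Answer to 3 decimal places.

0.013 per min

The zero-one rule: include ground squirrels iff E₂/h₂ > λE₁/(1+λh₁). Equality gives the switch point.
λE₁h₂ = E₂ + λE₂h₁ ⇒ λ = E₂/(E₁h₂ − E₂h₁) = 170/(1.537e+04 − 2074) = 0.01278 per min.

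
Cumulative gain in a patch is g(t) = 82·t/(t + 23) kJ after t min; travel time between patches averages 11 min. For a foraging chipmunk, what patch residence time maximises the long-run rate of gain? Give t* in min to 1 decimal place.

Maximise g(t)/(T+t): set derivative to zero → g'(t)(T+t) = g(t).
g'(t) = 82·23/(t + 23)². Setting 82·23/(t+23)² = 82t/[(t+23)(11+t)] gives 23(11+t) = t(t+23), so t² = 23×11 = 253.
t* = √253 = 15.91 min.

15.9 min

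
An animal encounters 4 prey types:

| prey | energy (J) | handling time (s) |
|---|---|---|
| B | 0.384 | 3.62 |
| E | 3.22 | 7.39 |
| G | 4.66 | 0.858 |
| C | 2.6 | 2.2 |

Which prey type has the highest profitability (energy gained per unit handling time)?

G

Profitability E/h (J/s): B = 0.384/3.62 = 0.106, E = 3.22/7.39 = 0.436, G = 4.66/0.858 = 5.43, C = 2.6/2.2 = 1.18.
Ranked: G > C > E > B.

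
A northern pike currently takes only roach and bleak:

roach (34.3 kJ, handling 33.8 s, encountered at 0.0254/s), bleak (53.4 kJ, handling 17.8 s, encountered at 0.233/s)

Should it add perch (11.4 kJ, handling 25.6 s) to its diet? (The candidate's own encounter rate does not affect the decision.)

Current rate: (0.0254×34.3 + 0.233×53.4)/(1 + 0.0254×33.8 + 0.233×17.8) = 2.217 kJ/s.
Profitability of perch: 11.4/25.6 = 0.4453 kJ/s.
0.4453 < 2.217, so adding perch would lower the average — exclude it.

No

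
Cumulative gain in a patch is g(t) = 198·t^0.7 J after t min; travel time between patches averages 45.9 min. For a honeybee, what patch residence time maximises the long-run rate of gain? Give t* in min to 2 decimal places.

107.10 min

By the marginal value theorem, leave when the instantaneous gain rate g'(t) equals the habitat-wide average g(t)/(T + t).
g'(t) = 0.7·198·t^-0.3. Setting 0.7·198·t^-0.3 = 198·t^0.7/(45.9+t) gives 0.7(45.9+t) = t, so 0.30·t = 0.7×45.9.
t* = 0.7×45.9/0.30 = 107.1 min.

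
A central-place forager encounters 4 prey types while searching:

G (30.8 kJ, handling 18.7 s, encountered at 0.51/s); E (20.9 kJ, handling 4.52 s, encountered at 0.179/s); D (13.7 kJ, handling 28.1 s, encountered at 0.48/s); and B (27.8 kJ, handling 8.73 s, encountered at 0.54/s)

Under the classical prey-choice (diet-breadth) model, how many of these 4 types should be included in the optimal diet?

Profitabilities (E/h, kJ/s): E 4.62, B 3.18, G 1.65, D 0.488. Add prey in this order while the next type's profitability exceeds the intake rate on those already taken.
Rate on top 1: 2.068. B: 3.18 > 2.068 → include.
Rate on top 2: 2.875. G: 1.65 < 2.875 → exclude; stop.
Optimal diet: E, B — 2 of 4 types.

2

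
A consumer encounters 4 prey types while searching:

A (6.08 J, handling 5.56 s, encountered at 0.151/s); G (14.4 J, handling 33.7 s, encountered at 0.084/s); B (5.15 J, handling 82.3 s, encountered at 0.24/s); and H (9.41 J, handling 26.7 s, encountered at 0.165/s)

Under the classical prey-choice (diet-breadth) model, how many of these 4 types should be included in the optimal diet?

1

Profitabilities (E/h, J/s): A 1.09, G 0.427, H 0.352, B 0.0626. Add prey in this order while the next type's profitability exceeds the intake rate on those already taken.
Rate on top 1: 0.4991. G: 0.427 < 0.4991 → exclude; stop.
Optimal diet: A — 1 of 4 types.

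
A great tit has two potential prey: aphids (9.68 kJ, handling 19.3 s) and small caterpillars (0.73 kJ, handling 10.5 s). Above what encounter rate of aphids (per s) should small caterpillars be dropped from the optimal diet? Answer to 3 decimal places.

The zero-one rule: include small caterpillars iff E₂/h₂ > λE₁/(1+λh₁). Equality gives the switch point.
λE₁h₂ = E₂ + λE₂h₁ ⇒ λ = E₂/(E₁h₂ − E₂h₁) = 0.73/(101.6 − 14.09) = 0.008338 per s.

0.008 per s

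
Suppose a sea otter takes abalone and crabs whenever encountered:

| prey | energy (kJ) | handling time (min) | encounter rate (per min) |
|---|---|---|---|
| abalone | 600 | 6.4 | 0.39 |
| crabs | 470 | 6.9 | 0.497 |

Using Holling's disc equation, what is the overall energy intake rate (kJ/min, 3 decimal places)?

67.519 kJ/min

R = Σλ_iE_i / (1 + Σλ_ih_i)
Numerator: 0.39×600 + 0.497×470 = 467.6
Denominator: 1 + 0.39×6.4 + 0.497×6.9 = 6.925
R = 467.6/6.925 = 67.52 kJ/min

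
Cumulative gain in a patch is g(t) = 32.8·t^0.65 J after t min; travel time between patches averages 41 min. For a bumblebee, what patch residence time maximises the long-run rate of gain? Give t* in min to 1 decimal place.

Optimal t* satisfies g'(t*) = g(t*)/(T + t*).
g'(t) = 0.65·32.8·t^-0.35. Setting 0.65·32.8·t^-0.35 = 32.8·t^0.65/(41+t) gives 0.65(41+t) = t, so 0.35·t = 0.65×41.
t* = 0.65×41/0.35 = 76.14 min.

76.1 min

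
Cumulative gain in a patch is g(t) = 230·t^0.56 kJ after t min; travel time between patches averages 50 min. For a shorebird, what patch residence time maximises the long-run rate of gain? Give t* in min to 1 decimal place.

63.6 min

Optimal t* satisfies g'(t*) = g(t*)/(T + t*).
g'(t) = 0.56·230·t^-0.44. Setting 0.56·230·t^-0.44 = 230·t^0.56/(50+t) gives 0.56(50+t) = t, so 0.44·t = 0.56×50.
t* = 0.56×50/0.44 = 63.64 min.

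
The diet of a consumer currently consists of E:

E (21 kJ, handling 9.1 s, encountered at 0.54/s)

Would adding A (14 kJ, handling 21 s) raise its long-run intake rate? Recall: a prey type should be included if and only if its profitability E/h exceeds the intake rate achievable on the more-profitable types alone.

No

Current rate: (0.54×21)/(1 + 0.54×9.1) = 1.917 kJ/s.
A: E/h = 14/21 = 0.6667 kJ/s.
Since 0.6667 < R, time spent handling A is better spent searching.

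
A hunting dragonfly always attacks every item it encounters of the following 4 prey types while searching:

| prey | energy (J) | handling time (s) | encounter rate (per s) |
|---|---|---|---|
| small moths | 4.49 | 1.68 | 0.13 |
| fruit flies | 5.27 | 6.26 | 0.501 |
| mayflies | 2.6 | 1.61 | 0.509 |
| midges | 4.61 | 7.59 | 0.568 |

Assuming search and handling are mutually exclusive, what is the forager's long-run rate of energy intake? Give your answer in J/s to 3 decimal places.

0.755 J/s

Energy encountered per unit search time: 0.13×4.49 + 0.501×5.27 + 0.509×2.6 + 0.568×4.61 = 7.166 J/s.
Handling time per unit search time: 0.13×1.68 + 0.501×6.26 + 0.509×1.61 + 0.568×7.59 = 8.485.
Rate = 7.166/(1 + 8.485) = 0.7555 J/s.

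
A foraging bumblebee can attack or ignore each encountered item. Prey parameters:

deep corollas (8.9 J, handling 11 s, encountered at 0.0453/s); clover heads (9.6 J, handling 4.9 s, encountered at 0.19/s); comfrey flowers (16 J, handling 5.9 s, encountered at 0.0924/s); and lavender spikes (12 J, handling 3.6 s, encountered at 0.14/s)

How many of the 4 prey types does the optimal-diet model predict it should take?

E/h in descending order: lavender spikes 3.33, comfrey flowers 2.71, clover heads 1.96, deep corollas 0.809 J/s. The optimal diet is the largest prefix of this list for which every included type satisfies E_i/h_i > R on the types above it.
Rate on top 1: 1.117. comfrey flowers: 2.71 > 1.117 → include.
Rate on top 2: 1.541. clover heads: 1.96 > 1.541 → include.
Rate on top 3: 1.672. deep corollas: 0.809 < 1.672 → exclude; stop.
Optimal diet: lavender spikes, comfrey flowers, clover heads — 3 of 4 types.

3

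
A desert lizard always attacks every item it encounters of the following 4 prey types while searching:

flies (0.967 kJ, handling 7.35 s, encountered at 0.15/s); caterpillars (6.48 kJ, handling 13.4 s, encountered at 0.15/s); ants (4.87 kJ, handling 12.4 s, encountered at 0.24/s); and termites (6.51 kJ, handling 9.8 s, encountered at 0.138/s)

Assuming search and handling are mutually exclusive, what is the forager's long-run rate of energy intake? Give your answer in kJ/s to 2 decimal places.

0.38 kJ/s

R = Σλ_iE_i / (1 + Σλ_ih_i)
Numerator: 0.15×0.967 + 0.15×6.48 + 0.24×4.87 + 0.138×6.51 = 3.184
Denominator: 1 + 0.15×7.35 + 0.15×13.4 + 0.24×12.4 + 0.138×9.8 = 8.441
R = 3.184/8.441 = 0.3772 kJ/s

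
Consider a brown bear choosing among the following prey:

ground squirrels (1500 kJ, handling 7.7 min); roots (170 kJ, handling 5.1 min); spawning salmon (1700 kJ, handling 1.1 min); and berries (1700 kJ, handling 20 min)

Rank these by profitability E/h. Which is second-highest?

ground squirrels

In descending order of E/h:
spawning salmon: 1700/1.1 = 1.55e+03 kJ/min
ground squirrels: 1500/7.7 = 195 kJ/min
berries: 1700/20 = 85 kJ/min
roots: 170/5.1 = 33.3 kJ/min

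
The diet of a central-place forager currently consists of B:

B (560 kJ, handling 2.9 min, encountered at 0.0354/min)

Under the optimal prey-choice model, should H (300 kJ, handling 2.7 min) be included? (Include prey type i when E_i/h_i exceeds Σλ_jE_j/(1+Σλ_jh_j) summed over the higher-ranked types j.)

Intake rate on the current diet: R = (0.0354×560) / (1 + 0.0354×2.9) = 19.82/1.103 = 17.98 kJ/min.
H: E/h = 300/2.7 = 111.1 kJ/min.
Since 111.1 > R, including H increases the long-run rate.

Yes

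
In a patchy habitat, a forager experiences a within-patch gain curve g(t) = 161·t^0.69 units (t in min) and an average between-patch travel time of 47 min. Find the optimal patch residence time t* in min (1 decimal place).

104.6 min

Maximise g(t)/(T+t): set derivative to zero → g'(t)(T+t) = g(t).
g'(t) = 0.69·161·t^-0.31. Setting 0.69·161·t^-0.31 = 161·t^0.69/(47+t) gives 0.69(47+t) = t, so 0.31·t = 0.69×47.
t* = 0.69×47/0.31 = 104.6 min.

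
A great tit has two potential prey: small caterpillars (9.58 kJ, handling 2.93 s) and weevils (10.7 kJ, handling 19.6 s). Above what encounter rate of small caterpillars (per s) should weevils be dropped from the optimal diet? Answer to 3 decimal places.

At the threshold, the rate on small caterpillars alone equals the profitability of weevils: λ·9.58/(1 + λ·2.93) = 10.7/19.6 = 0.5459.
Rearranging, λ(9.58 − 0.5459×2.93) = 0.5459, so λ = 0.5459/7.98 = 0.06841 per s.

0.068 per s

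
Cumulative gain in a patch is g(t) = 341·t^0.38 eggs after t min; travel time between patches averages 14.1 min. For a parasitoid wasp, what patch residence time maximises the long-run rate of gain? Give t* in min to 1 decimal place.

Optimal t* satisfies g'(t*) = g(t*)/(T + t*).
g'(t) = 0.38·341·t^-0.62. Setting 0.38·341·t^-0.62 = 341·t^0.38/(14.1+t) gives 0.38(14.1+t) = t, so 0.62·t = 0.38×14.1.
t* = 0.38×14.1/0.62 = 8.642 min.

8.6 min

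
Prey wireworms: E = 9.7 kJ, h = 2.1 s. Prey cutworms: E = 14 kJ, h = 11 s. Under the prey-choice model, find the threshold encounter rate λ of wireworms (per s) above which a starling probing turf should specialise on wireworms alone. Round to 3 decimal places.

0.181 per s

The zero-one rule: include cutworms iff E₂/h₂ > λE₁/(1+λh₁). Equality gives the switch point.
λE₁h₂ = E₂ + λE₂h₁ ⇒ λ = E₂/(E₁h₂ − E₂h₁) = 14/(106.7 − 29.4) = 0.1811 per s.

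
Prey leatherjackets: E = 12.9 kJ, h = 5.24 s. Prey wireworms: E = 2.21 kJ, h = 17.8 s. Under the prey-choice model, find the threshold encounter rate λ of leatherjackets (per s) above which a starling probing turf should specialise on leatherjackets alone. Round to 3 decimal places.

0.010 per s

The zero-one rule: include wireworms iff E₂/h₂ > λE₁/(1+λh₁). Equality gives the switch point.
λE₁h₂ = E₂ + λE₂h₁ ⇒ λ = E₂/(E₁h₂ − E₂h₁) = 2.21/(229.6 − 11.58) = 0.01014 per s.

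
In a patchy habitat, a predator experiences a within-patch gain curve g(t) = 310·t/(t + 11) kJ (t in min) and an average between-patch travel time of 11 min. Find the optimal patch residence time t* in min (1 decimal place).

Maximise g(t)/(T+t): set derivative to zero → g'(t)(T+t) = g(t).
g'(t) = 310·11/(t + 11)². Setting 310·11/(t+11)² = 310t/[(t+11)(11+t)] gives 11(11+t) = t(t+11), so t² = 11×11 = 121.
t* = √121 = 11 min.

11.0 min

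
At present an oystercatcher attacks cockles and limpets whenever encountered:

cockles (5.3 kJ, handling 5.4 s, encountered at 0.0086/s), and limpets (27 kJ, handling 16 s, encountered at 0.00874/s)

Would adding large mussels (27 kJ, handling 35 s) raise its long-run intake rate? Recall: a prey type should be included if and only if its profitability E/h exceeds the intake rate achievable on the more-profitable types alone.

Yes

Intake rate on the current diet: R = (0.0086×5.3 + 0.00874×27) / (1 + 0.0086×5.4 + 0.00874×16) = 0.2816/1.186 = 0.2373 kJ/s.
Profitability of large mussels: 27/35 = 0.7714 kJ/s.
Since 0.7714 > R, including large mussels increases the long-run rate.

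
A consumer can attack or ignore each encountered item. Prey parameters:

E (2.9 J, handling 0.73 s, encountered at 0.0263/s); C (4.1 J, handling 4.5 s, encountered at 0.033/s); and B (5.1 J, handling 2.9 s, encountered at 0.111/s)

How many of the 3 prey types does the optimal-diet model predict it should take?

Profitabilities (E/h, J/s): E 3.97, B 1.76, C 0.911. Add prey in this order while the next type's profitability exceeds the intake rate on those already taken.
Rate on top 1: 0.07483. B: 1.76 > 0.07483 → include.
Rate on top 2: 0.479. C: 0.911 > 0.479 → include.
Optimal diet: E, B, C — 3 of 3 types.

3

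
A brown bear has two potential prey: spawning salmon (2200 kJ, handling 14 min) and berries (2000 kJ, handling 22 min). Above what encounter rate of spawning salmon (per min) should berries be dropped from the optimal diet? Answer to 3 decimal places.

0.098 per min

Drop berries once their profitability E₂/h₂ falls below the rate achievable on spawning salmon alone: E₂/h₂ = λE₁/(1 + λh₁).
Solve for λ: λE₁h₂ = E₂(1 + λh₁) → λ(E₁h₂ − E₂h₁) = E₂ → λ = E₂/(E₁h₂ − E₂h₁).
λ = 2000/(2200×22 − 2000×14) = 2000/2.04e+04 = 0.09804 per min.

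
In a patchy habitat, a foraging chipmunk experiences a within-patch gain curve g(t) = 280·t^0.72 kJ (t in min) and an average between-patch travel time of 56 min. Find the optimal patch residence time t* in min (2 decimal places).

By the marginal value theorem, leave when the instantaneous gain rate g'(t) equals the habitat-wide average g(t)/(T + t).
g'(t) = 0.72·280·t^-0.28. Setting 0.72·280·t^-0.28 = 280·t^0.72/(56+t) gives 0.72(56+t) = t, so 0.28·t = 0.72×56.
t* = 0.72×56/0.28 = 144 min.

144.00 min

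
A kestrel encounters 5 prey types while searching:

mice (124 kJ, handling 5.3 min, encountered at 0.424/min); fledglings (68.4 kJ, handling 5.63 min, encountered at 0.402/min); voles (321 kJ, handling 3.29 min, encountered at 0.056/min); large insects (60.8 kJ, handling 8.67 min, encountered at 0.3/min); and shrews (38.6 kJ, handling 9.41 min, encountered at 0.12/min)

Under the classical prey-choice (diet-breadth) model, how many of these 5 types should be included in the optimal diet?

2

Profitabilities (E/h, kJ/min): voles 97.6, mice 23.4, fledglings 12.1, large insects 7.01, shrews 4.1. Add prey in this order while the next type's profitability exceeds the intake rate on those already taken.
Rate on top 1: 15.18. mice: 23.4 > 15.18 → include.
Rate on top 2: 20.56. fledglings: 12.1 < 20.56 → exclude; stop.
Optimal diet: voles, mice — 2 of 5 types.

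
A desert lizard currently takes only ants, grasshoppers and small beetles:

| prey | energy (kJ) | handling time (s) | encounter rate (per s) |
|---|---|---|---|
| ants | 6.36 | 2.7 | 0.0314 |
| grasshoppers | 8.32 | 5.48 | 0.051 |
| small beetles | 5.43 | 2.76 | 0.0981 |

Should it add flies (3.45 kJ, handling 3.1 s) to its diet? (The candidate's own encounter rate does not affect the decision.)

Yes

Intake rate on the current diet: R = (0.0314×6.36 + 0.051×8.32 + 0.0981×5.43) / (1 + 0.0314×2.7 + 0.051×5.48 + 0.0981×2.76) = 1.157/1.635 = 0.7075 kJ/s.
flies: E/h = 3.45/3.1 = 1.113 kJ/s.
Since 1.113 > R, including flies increases the long-run rate.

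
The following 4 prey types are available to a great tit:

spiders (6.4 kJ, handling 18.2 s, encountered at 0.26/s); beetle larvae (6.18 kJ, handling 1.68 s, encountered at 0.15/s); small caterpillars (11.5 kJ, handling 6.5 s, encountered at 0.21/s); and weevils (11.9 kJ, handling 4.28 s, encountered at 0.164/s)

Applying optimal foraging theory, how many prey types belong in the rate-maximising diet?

Rank by E/h (kJ/s): beetle larvae 3.68, weevils 2.78, small caterpillars 1.77, spiders 0.352. Include each in turn until the next type's E/h falls below the running intake rate.
Rate on top 1: 0.7404. weevils: 2.78 > 0.7404 → include.
Rate on top 2: 1.473. small caterpillars: 1.77 > 1.473 → include.
Rate on top 3: 1.595. spiders: 0.352 < 1.595 → exclude; stop.
Optimal diet: beetle larvae, weevils, small caterpillars — 3 of 4 types.

3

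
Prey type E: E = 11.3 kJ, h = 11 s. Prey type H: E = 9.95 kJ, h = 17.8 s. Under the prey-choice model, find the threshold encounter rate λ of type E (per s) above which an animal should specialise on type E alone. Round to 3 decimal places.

0.109 per s

Drop type H once their profitability E₂/h₂ falls below the rate achievable on type E alone: E₂/h₂ = λE₁/(1 + λh₁).
Solve for λ: λE₁h₂ = E₂(1 + λh₁) → λ(E₁h₂ − E₂h₁) = E₂ → λ = E₂/(E₁h₂ − E₂h₁).
λ = 9.95/(11.3×17.8 − 9.95×11) = 9.95/91.69 = 0.1085 per s.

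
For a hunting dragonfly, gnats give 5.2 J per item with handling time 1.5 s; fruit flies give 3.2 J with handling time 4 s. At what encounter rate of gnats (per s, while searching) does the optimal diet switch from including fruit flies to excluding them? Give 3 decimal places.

0.200 per s

Drop fruit flies once their profitability E₂/h₂ falls below the rate achievable on gnats alone: E₂/h₂ = λE₁/(1 + λh₁).
Solve for λ: λE₁h₂ = E₂(1 + λh₁) → λ(E₁h₂ − E₂h₁) = E₂ → λ = E₂/(E₁h₂ − E₂h₁).
λ = 3.2/(5.2×4 − 3.2×1.5) = 3.2/16 = 0.2 per s.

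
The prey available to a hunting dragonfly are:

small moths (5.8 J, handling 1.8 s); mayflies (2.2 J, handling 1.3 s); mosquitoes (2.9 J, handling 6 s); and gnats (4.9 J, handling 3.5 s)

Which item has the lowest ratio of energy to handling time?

Profitability E/h (J/s): small moths = 5.8/1.8 = 3.22, mayflies = 2.2/1.3 = 1.69, mosquitoes = 2.9/6 = 0.483, gnats = 4.9/3.5 = 1.4.
Ranked: small moths > mayflies > gnats > mosquitoes.

mosquitoes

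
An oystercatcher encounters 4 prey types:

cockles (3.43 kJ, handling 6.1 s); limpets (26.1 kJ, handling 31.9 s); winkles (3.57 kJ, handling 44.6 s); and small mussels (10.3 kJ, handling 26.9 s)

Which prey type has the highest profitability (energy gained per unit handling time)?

In descending order of E/h:
limpets: 26.1/31.9 = 0.818 kJ/s
cockles: 3.43/6.1 = 0.562 kJ/s
small mussels: 10.3/26.9 = 0.383 kJ/s
winkles: 3.57/44.6 = 0.08 kJ/s

limpets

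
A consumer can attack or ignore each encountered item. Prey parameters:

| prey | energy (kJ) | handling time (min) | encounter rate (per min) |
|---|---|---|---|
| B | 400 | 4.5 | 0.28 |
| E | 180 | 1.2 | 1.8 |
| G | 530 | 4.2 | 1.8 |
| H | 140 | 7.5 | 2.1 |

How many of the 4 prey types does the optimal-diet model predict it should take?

E/h in descending order: E 150, G 126, B 88.9, H 18.7 kJ/min. The optimal diet is the largest prefix of this list for which every included type satisfies E_i/h_i > R on the types above it.
Rate on top 1: 102.5. G: 126 > 102.5 → include.
Rate on top 2: 119.2. B: 88.9 < 119.2 → exclude; stop.
Optimal diet: E, G — 2 of 4 types.

2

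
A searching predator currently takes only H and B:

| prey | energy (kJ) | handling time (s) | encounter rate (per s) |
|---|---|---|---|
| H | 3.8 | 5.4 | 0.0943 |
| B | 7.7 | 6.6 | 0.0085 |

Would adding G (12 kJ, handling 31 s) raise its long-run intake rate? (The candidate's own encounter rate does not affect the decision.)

Yes

Intake rate on the current diet: R = (0.0943×3.8 + 0.0085×7.7) / (1 + 0.0943×5.4 + 0.0085×6.6) = 0.4238/1.565 = 0.2707 kJ/s.
Profitability of G: 12/31 = 0.3871 kJ/s.
0.3871 > 0.2707, so adding G raises the average — include it.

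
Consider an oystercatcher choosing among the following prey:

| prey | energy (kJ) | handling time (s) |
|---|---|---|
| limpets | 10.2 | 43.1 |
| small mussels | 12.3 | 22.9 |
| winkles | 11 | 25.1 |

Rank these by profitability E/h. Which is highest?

small mussels

Profitability E/h (kJ/s): limpets = 10.2/43.1 = 0.237, small mussels = 12.3/22.9 = 0.537, winkles = 11/25.1 = 0.438.
Ranked: small mussels > winkles > limpets.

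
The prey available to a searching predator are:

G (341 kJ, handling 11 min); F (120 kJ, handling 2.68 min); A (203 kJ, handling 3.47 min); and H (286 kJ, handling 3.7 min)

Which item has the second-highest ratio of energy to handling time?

Profitability E/h (kJ/min): G = 341/11 = 31, F = 120/2.68 = 44.8, A = 203/3.47 = 58.5, H = 286/3.7 = 77.3.
Ranked: H > A > F > G.

A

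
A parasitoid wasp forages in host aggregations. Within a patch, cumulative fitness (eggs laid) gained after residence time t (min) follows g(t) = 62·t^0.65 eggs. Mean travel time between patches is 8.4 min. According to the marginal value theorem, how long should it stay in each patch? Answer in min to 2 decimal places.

Maximise g(t)/(T+t): set derivative to zero → g'(t)(T+t) = g(t).
g'(t) = 0.65·62·t^-0.35. Setting 0.65·62·t^-0.35 = 62·t^0.65/(8.4+t) gives 0.65(8.4+t) = t, so 0.35·t = 0.65×8.4.
t* = 0.65×8.4/0.35 = 15.6 min.

15.60 min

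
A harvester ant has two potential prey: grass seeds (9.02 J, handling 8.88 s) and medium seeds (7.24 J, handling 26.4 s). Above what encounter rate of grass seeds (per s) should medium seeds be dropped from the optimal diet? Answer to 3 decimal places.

0.042 per s

Drop medium seeds once their profitability E₂/h₂ falls below the rate achievable on grass seeds alone: E₂/h₂ = λE₁/(1 + λh₁).
Solve for λ: λE₁h₂ = E₂(1 + λh₁) → λ(E₁h₂ − E₂h₁) = E₂ → λ = E₂/(E₁h₂ − E₂h₁).
λ = 7.24/(9.02×26.4 − 7.24×8.88) = 7.24/173.8 = 0.04165 per s.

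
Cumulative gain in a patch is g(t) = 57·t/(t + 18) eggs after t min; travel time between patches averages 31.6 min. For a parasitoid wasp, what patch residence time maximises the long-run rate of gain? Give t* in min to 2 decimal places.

Maximise g(t)/(T+t): set derivative to zero → g'(t)(T+t) = g(t).
g'(t) = 57·18/(t + 18)². Setting 57·18/(t+18)² = 57t/[(t+18)(31.6+t)] gives 18(31.6+t) = t(t+18), so t² = 18×31.6 = 568.8.
t* = √568.8 = 23.85 min.

23.85 min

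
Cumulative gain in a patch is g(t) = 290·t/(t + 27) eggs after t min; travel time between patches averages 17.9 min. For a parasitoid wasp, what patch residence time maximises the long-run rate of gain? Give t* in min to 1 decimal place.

Maximise g(t)/(T+t): set derivative to zero → g'(t)(T+t) = g(t).
g'(t) = 290·27/(t + 27)². Setting 290·27/(t+27)² = 290t/[(t+27)(17.9+t)] gives 27(17.9+t) = t(t+27), so t² = 27×17.9 = 483.3.
t* = √483.3 = 21.98 min.

22.0 min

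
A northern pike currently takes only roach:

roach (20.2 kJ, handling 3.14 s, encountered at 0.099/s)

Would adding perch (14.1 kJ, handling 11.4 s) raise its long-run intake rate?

On roach alone, R = ΣλE/(1+Σλh) = 2/1.311 = 1.526 kJ/s.
Profitability of perch: 14.1/11.4 = 1.237 kJ/s.
1.237 < 1.526, so adding perch would lower the average — exclude it.

No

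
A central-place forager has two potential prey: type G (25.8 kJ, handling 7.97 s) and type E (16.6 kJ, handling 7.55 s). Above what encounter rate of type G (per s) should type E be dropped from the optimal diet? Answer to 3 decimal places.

0.266 per s

The zero-one rule: include type E iff E₂/h₂ > λE₁/(1+λh₁). Equality gives the switch point.
λE₁h₂ = E₂ + λE₂h₁ ⇒ λ = E₂/(E₁h₂ − E₂h₁) = 16.6/(194.8 − 132.3) = 0.2657 per s.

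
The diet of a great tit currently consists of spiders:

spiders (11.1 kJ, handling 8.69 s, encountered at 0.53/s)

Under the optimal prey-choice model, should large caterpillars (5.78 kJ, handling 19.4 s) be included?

Current rate: (0.53×11.1)/(1 + 0.53×8.69) = 1.049 kJ/s.
large caterpillars: E/h = 5.78/19.4 = 0.2979 kJ/s.
0.2979 < 1.049, so adding large caterpillars would lower the average — exclude it.

No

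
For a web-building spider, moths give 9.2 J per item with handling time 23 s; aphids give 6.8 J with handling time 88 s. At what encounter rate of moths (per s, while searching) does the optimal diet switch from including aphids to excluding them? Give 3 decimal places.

0.010 per s

Drop aphids once their profitability E₂/h₂ falls below the rate achievable on moths alone: E₂/h₂ = λE₁/(1 + λh₁).
Solve for λ: λE₁h₂ = E₂(1 + λh₁) → λ(E₁h₂ − E₂h₁) = E₂ → λ = E₂/(E₁h₂ − E₂h₁).
λ = 6.8/(9.2×88 − 6.8×23) = 6.8/653.2 = 0.01041 per s.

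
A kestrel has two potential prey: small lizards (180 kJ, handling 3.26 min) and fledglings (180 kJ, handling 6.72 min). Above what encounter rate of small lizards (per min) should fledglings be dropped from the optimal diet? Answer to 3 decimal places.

0.289 per min

Drop fledglings once their profitability E₂/h₂ falls below the rate achievable on small lizards alone: E₂/h₂ = λE₁/(1 + λh₁).
Solve for λ: λE₁h₂ = E₂(1 + λh₁) → λ(E₁h₂ − E₂h₁) = E₂ → λ = E₂/(E₁h₂ − E₂h₁).
λ = 180/(180×6.72 − 180×3.26) = 180/622.8 = 0.289 per min.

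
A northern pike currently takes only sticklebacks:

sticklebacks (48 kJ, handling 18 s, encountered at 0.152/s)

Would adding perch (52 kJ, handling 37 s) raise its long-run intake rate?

On sticklebacks alone, R = ΣλE/(1+Σλh) = 7.296/3.736 = 1.953 kJ/s.
Profitability of perch: 52/37 = 1.405 kJ/s.
1.405 < 1.953, so adding perch would lower the average — exclude it.

No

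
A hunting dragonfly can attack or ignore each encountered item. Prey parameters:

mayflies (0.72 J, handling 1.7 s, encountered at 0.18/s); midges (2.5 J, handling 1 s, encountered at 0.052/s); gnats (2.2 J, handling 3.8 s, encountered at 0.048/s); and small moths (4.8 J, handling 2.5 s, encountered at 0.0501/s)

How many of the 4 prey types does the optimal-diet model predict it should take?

Profitabilities (E/h, J/s): midges 2.5, small moths 1.92, gnats 0.579, mayflies 0.424. Add prey in this order while the next type's profitability exceeds the intake rate on those already taken.
Rate on top 1: 0.1236. small moths: 1.92 > 0.1236 → include.
Rate on top 2: 0.3147. gnats: 0.579 > 0.3147 → include.
Rate on top 3: 0.3501. mayflies: 0.424 > 0.3501 → include.
Optimal diet: midges, small moths, gnats, mayflies — 4 of 4 types.

4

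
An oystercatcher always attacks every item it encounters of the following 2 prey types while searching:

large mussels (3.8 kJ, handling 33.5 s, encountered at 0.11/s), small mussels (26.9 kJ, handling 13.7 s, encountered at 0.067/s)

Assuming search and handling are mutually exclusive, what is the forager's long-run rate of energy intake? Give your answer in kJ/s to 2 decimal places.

0.40 kJ/s

R = (0.11×3.8 + 0.067×26.9) / (1 + 0.11×33.5 + 0.067×13.7) = 2.22/5.603 = 0.3963 kJ/s.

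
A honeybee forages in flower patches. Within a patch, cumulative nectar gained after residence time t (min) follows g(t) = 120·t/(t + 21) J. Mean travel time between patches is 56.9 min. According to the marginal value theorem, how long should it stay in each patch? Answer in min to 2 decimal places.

34.57 min

By the marginal value theorem, leave when the instantaneous gain rate g'(t) equals the habitat-wide average g(t)/(T + t).
g'(t) = 120·21/(t + 21)². Setting 120·21/(t+21)² = 120t/[(t+21)(56.9+t)] gives 21(56.9+t) = t(t+21), so t² = 21×56.9 = 1195.
t* = √1195 = 34.57 min.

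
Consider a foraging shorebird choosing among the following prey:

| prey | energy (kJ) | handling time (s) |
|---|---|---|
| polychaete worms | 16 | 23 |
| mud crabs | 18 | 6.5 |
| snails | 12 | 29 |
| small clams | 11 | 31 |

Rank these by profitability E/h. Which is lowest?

Profitability E/h (kJ/s): polychaete worms = 16/23 = 0.696, mud crabs = 18/6.5 = 2.77, snails = 12/29 = 0.414, small clams = 11/31 = 0.355.
Ranked: mud crabs > polychaete worms > snails > small clams.

small clams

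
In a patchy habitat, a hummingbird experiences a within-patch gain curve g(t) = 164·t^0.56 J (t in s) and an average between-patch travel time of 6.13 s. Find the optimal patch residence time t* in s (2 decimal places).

7.80 s

Optimal t* satisfies g'(t*) = g(t*)/(T + t*).
g'(t) = 0.56·164·t^-0.44. Setting 0.56·164·t^-0.44 = 164·t^0.56/(6.13+t) gives 0.56(6.13+t) = t, so 0.44·t = 0.56×6.13.
t* = 0.56×6.13/0.44 = 7.802 s.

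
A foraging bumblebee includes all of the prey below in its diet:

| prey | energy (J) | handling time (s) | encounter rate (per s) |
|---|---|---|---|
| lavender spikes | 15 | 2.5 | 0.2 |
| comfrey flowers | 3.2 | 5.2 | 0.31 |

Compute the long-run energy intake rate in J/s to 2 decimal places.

R = (0.2×15 + 0.31×3.2) / (1 + 0.2×2.5 + 0.31×5.2) = 3.992/3.112 = 1.283 J/s.

1.28 J/s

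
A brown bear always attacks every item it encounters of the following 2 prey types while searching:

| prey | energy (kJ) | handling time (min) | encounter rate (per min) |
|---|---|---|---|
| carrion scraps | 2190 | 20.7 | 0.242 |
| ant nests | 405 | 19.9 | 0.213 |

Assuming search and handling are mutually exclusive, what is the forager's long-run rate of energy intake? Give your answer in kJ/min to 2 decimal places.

60.13 kJ/min

R = (0.242×2190 + 0.213×405) / (1 + 0.242×20.7 + 0.213×19.9) = 616.2/10.25 = 60.13 kJ/min.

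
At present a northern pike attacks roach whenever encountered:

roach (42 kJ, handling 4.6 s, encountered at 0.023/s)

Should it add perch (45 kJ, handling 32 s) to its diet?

Yes

On roach alone, R = ΣλE/(1+Σλh) = 0.966/1.106 = 0.8736 kJ/s.
perch: E/h = 45/32 = 1.406 kJ/s.
Since 1.406 > R, including perch increases the long-run rate.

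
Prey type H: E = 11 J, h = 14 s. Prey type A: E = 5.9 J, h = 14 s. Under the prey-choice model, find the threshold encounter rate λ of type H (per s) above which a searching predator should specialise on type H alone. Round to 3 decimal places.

0.083 per s

Drop type A once their profitability E₂/h₂ falls below the rate achievable on type H alone: E₂/h₂ = λE₁/(1 + λh₁).
Solve for λ: λE₁h₂ = E₂(1 + λh₁) → λ(E₁h₂ − E₂h₁) = E₂ → λ = E₂/(E₁h₂ − E₂h₁).
λ = 5.9/(11×14 − 5.9×14) = 5.9/71.4 = 0.08263 per s.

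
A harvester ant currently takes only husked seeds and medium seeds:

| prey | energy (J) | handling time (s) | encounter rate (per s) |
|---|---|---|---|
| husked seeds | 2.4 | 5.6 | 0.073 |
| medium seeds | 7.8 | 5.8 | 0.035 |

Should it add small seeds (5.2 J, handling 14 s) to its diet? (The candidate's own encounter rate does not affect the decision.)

Current rate: (0.073×2.4 + 0.035×7.8)/(1 + 0.073×5.6 + 0.035×5.8) = 0.2781 J/s.
small seeds: E/h = 5.2/14 = 0.3714 J/s.
0.3714 > 0.2781, so adding small seeds raises the average — include it.

Yes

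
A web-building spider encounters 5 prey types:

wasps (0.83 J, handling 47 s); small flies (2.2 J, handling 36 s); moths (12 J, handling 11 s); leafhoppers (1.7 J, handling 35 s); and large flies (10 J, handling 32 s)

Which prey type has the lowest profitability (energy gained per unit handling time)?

wasps

Profitability E/h (J/s): wasps = 0.83/47 = 0.0177, small flies = 2.2/36 = 0.0611, moths = 12/11 = 1.09, leafhoppers = 1.7/35 = 0.0486, large flies = 10/32 = 0.312.
Ranked: moths > large flies > small flies > leafhoppers > wasps.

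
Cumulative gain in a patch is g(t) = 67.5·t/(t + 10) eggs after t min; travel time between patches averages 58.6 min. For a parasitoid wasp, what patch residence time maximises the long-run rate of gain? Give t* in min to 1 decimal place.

24.2 min

By the marginal value theorem, leave when the instantaneous gain rate g'(t) equals the habitat-wide average g(t)/(T + t).
g'(t) = 67.5·10/(t + 10)². Setting 67.5·10/(t+10)² = 67.5t/[(t+10)(58.6+t)] gives 10(58.6+t) = t(t+10), so t² = 10×58.6 = 586.
t* = √586 = 24.21 min.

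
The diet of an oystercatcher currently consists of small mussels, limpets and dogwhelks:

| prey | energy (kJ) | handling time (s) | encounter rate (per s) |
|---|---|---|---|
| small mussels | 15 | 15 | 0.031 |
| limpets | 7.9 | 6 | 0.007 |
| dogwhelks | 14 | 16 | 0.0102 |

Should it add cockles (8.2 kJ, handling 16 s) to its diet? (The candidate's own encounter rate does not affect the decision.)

Intake rate on the current diet: R = (0.031×15 + 0.007×7.9 + 0.0102×14) / (1 + 0.031×15 + 0.007×6 + 0.0102×16) = 0.6631/1.67 = 0.397 kJ/s.
Profitability of cockles: 8.2/16 = 0.5125 kJ/s.
Since 0.5125 > R, including cockles increases the long-run rate.

Yes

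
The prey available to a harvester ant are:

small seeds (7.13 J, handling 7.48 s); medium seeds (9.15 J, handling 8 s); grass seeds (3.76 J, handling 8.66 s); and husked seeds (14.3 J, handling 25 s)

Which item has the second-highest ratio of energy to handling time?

Profitability E/h (J/s): small seeds = 7.13/7.48 = 0.953, medium seeds = 9.15/8 = 1.14, grass seeds = 3.76/8.66 = 0.434, husked seeds = 14.3/25 = 0.572.
Ranked: medium seeds > small seeds > husked seeds > grass seeds.

small seeds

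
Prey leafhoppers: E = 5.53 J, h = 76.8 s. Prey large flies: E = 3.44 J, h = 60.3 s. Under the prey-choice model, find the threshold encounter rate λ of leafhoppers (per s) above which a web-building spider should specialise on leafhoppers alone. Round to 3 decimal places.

0.050 per s

The zero-one rule: include large flies iff E₂/h₂ > λE₁/(1+λh₁). Equality gives the switch point.
λE₁h₂ = E₂ + λE₂h₁ ⇒ λ = E₂/(E₁h₂ − E₂h₁) = 3.44/(333.5 − 264.2) = 0.04966 per s.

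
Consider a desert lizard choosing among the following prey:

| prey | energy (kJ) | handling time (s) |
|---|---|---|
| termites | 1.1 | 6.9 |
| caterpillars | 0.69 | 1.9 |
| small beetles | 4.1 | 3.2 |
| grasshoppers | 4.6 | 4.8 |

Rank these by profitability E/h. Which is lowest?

Profitability E/h (kJ/s): termites = 1.1/6.9 = 0.159, caterpillars = 0.69/1.9 = 0.363, small beetles = 4.1/3.2 = 1.28, grasshoppers = 4.6/4.8 = 0.958.
Ranked: small beetles > grasshoppers > caterpillars > termites.

termites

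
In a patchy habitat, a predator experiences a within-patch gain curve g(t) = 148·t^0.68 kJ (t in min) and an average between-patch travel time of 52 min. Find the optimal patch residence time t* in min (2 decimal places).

By the marginal value theorem, leave when the instantaneous gain rate g'(t) equals the habitat-wide average g(t)/(T + t).
g'(t) = 0.68·148·t^-0.32. Setting 0.68·148·t^-0.32 = 148·t^0.68/(52+t) gives 0.68(52+t) = t, so 0.32·t = 0.68×52.
t* = 0.68×52/0.32 = 110.5 min.

110.50 min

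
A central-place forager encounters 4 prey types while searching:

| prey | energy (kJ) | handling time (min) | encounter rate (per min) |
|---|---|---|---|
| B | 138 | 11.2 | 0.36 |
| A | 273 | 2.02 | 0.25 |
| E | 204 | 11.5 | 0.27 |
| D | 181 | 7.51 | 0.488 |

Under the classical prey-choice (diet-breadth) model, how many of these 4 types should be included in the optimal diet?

Profitabilities (E/h, kJ/min): A 135, D 24.1, E 17.7, B 12.3. Add prey in this order while the next type's profitability exceeds the intake rate on those already taken.
Rate on top 1: 45.35. D: 24.1 < 45.35 → exclude; stop.
Optimal diet: A — 1 of 4 types.

1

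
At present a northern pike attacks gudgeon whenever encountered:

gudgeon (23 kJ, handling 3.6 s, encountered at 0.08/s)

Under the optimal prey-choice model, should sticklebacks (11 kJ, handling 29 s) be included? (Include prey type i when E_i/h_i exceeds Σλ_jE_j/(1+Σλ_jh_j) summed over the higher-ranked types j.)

Intake rate on the current diet: R = (0.08×23) / (1 + 0.08×3.6) = 1.84/1.288 = 1.429 kJ/s.
sticklebacks: E/h = 11/29 = 0.3793 kJ/s.
Since 0.3793 < R, time spent handling sticklebacks is better spent searching.

No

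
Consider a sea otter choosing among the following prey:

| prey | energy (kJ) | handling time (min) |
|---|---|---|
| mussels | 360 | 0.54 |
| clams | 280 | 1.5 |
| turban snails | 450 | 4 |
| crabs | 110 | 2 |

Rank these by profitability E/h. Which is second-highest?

Profitability E/h (kJ/min): mussels = 360/0.54 = 667, clams = 280/1.5 = 187, turban snails = 450/4 = 112, crabs = 110/2 = 55.
Ranked: mussels > clams > turban snails > crabs.

clams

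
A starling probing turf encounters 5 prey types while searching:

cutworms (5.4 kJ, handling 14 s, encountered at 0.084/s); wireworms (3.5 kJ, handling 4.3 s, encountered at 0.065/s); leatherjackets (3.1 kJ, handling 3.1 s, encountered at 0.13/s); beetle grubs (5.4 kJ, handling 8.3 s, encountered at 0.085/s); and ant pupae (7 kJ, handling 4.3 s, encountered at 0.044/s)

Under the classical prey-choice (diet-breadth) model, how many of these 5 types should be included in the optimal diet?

4

Profitabilities (E/h, kJ/s): ant pupae 1.63, leatherjackets 1, wireworms 0.814, beetle grubs 0.651, cutworms 0.386. Add prey in this order while the next type's profitability exceeds the intake rate on those already taken.
Rate on top 1: 0.259. leatherjackets: 1 > 0.259 → include.
Rate on top 2: 0.4466. wireworms: 0.814 > 0.4466 → include.
Rate on top 3: 0.5014. beetle grubs: 0.651 > 0.5014 → include.
Rate on top 4: 0.5423. cutworms: 0.386 < 0.5423 → exclude; stop.
Optimal diet: ant pupae, leatherjackets, wireworms, beetle grubs — 4 of 5 types.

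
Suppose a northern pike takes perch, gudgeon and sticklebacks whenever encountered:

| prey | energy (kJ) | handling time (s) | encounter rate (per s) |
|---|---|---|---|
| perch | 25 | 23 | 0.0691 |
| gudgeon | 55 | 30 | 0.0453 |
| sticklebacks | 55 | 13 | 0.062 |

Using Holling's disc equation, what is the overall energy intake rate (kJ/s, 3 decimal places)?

R = Σλ_iE_i / (1 + Σλ_ih_i)
Numerator: 0.0691×25 + 0.0453×55 + 0.062×55 = 7.629
Denominator: 1 + 0.0691×23 + 0.0453×30 + 0.062×13 = 4.754
R = 7.629/4.754 = 1.605 kJ/s

1.605 kJ/s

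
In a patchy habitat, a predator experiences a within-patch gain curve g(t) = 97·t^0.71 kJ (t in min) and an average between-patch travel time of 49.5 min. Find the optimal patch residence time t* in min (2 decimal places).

Optimal t* satisfies g'(t*) = g(t*)/(T + t*).
g'(t) = 0.71·97·t^-0.29. Setting 0.71·97·t^-0.29 = 97·t^0.71/(49.5+t) gives 0.71(49.5+t) = t, so 0.29·t = 0.71×49.5.
t* = 0.71×49.5/0.29 = 121.2 min.

121.19 min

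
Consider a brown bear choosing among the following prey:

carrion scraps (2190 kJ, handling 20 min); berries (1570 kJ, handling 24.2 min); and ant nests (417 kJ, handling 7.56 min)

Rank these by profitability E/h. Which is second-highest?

Profitability E/h (kJ/min): carrion scraps = 2190/20 = 110, berries = 1570/24.2 = 64.9, ant nests = 417/7.56 = 55.2.
Ranked: carrion scraps > berries > ant nests.

berries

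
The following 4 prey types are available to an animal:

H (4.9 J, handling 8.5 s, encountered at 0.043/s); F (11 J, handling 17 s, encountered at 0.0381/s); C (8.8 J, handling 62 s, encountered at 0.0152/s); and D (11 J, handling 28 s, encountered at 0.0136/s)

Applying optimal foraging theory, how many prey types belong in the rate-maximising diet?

3

Rank by E/h (J/s): F 0.647, H 0.576, D 0.393, C 0.142. Include each in turn until the next type's E/h falls below the running intake rate.
Rate on top 1: 0.2544. H: 0.576 > 0.2544 → include.
Rate on top 2: 0.3128. D: 0.393 > 0.3128 → include.
Rate on top 3: 0.3256. C: 0.142 < 0.3256 → exclude; stop.
Optimal diet: F, H, D — 3 of 4 types.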